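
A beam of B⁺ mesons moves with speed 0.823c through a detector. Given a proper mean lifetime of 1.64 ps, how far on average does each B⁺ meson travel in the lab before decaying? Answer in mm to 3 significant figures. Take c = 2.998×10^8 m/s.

γ = 1/√(1 − 0.823²) = 1.7604
Dilated lifetime: Δt = γτ₀ = 1.7604 × 1.64 ps = 2.8871 ps
d = vΔt = 0.823c × 2.8871 ps = 2.4674×10^8 m/s × 2.8871×10^-12 s = 0.712 mm

d ≈ 0.712 mm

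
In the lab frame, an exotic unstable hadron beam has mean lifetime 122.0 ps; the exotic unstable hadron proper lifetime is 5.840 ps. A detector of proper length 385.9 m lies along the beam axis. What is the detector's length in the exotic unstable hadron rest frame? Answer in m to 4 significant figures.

Time dilation ⇒ γ = Δt/τ₀ = 122.0/5.840 = 20.8904
Length contraction: L = L₀/γ = 385.9/20.8904 = 18.47 m

L ≈ 18.47 m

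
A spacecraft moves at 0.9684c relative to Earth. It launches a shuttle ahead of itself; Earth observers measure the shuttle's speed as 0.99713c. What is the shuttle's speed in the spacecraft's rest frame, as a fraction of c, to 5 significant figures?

u' ≈ 0.83568c

Inverse velocity addition: u' = (u − v)/(1 − uv/c²)
= (0.99713 − 0.9684)/(1 − 0.99713×0.9684) = 0.028730/0.03437931 = 0.83568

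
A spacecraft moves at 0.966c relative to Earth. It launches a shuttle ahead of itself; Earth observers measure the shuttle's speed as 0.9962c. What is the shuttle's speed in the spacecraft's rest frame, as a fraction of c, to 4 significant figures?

u' ≈ 0.8017c

Inverse velocity addition: u' = (u − v)/(1 − uv/c²)
= (0.9962 − 0.966)/(1 − 0.9962×0.966) = 0.03020/0.0376708 = 0.8017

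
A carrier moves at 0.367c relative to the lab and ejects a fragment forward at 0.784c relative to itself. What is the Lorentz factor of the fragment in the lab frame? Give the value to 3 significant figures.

u_lab = (0.784 + 0.367)/(1 + 0.784×0.367) = 1.151/1.28773 = 0.893822
γ = 1/√(1 − 0.893822²) = 2.23

γ ≈ 2.23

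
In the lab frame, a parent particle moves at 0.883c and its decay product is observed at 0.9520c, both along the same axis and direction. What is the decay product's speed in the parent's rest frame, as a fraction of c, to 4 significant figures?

Inverse velocity addition: u' = (u − v)/(1 − uv/c²)
= (0.9520 − 0.883)/(1 − 0.9520×0.883) = 0.06900/0.159384 = 0.4329

u' ≈ 0.4329c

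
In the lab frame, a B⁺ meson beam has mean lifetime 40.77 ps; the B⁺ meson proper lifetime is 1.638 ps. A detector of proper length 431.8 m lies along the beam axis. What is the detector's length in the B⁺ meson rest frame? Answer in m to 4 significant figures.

L ≈ 17.35 m

Time dilation ⇒ γ = Δt/τ₀ = 40.77/1.638 = 24.8901
Length contraction: L = L₀/γ = 431.8/24.8901 = 17.35 m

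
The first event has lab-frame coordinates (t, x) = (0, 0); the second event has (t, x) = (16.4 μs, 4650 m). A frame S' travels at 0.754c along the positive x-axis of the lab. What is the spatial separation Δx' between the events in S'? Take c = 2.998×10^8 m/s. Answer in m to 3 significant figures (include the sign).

Δx' ≈ 1440 m

γ = 1/√(1 − 0.754²) = 1.5224
Δx' = γ(Δx − vΔt) = 1.5224 × (4650 m − 0.754×(2.998×10^8 m/s)×16.4×10^-6 s)
= 1.5224 × (942.79 m) = 1440 m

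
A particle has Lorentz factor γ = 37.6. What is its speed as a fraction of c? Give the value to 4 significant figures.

β ≈ 0.9996

β = √(1 − 1/γ²) = √(1 − 1/37.6²) = √(0.999293) = 0.9996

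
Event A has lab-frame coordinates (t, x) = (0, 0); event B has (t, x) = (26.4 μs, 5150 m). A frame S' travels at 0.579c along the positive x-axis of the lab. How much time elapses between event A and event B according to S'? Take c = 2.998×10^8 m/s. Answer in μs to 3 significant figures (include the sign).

γ = 1/√(1 − 0.579²) = 1.2265
Δt' = γ(Δt − vΔx/c²) = 1.2265 × (26.4 μs − 0.579×5150 m / (2.998×10^8 m/s))
= 1.2265 × (16.454 μs) = 20.2 μs

Δt' ≈ 20.2 μs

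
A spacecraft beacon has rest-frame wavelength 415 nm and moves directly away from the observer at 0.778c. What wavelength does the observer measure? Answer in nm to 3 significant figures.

Relativistic Doppler: λ_obs = λ_src √((1+β)/(1−β))
= 415 × √(1.7780/0.22200) = 415 × 2.8300 = 1170 nm

λ_obs ≈ 1170 nm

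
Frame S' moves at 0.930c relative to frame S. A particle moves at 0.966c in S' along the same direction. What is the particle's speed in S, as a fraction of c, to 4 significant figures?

u ≈ 0.9987c

Relativistic velocity addition: u = (u' + v)/(1 + u'v/c²)
= (0.966 + 0.930)/(1 + 0.966×0.930) = 1.896/1.89838 = 0.9987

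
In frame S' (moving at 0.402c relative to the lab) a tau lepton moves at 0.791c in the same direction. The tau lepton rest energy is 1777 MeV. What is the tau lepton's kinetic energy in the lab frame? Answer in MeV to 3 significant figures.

u_lab = (0.791 + 0.402)/(1 + 0.791×0.402) = 0.905172
γ = 1/√(1 − 0.905172²) = 2.3527
K = (γ − 1)m₀c² = (2.3527 − 1) × 1777 = 1.3527 × 1777 = 2400 MeV

K ≈ 2400 MeV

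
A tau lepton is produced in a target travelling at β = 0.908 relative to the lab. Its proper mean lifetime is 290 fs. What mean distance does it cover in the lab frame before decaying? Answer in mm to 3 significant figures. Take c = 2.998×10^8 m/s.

d ≈ 0.188 mm

γ = 1/√(1 − 0.908²) = 2.3868
Dilated lifetime: Δt = γτ₀ = 2.3868 × 290 fs = 692.17 fs
d = vΔt = 0.908c × 692.17 fs = 2.7222×10^8 m/s × 6.9217×10^-13 s = 0.188 mm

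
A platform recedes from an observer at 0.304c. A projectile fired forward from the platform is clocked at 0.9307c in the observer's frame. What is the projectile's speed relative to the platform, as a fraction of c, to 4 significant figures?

Inverse velocity addition: u' = (u − v)/(1 − uv/c²)
= (0.9307 − 0.304)/(1 − 0.9307×0.304) = 0.6267/0.717067 = 0.8740

u' ≈ 0.8740c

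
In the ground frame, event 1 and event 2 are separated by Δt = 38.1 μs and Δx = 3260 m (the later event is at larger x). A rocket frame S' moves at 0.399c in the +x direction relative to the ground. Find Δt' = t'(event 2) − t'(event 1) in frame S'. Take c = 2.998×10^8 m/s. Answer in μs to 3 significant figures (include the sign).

Δt' ≈ 36.8 μs

γ = 1/√(1 − 0.399²) = 1.0906
Δt' = γ(Δt − vΔx/c²) = 1.0906 × (38.1 μs − 0.399×3260 m / (2.998×10^8 m/s))
= 1.0906 × (33.761 μs) = 36.8 μs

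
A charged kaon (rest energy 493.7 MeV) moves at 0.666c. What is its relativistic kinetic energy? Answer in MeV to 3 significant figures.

K ≈ 168 MeV

γ = 1/√(1 − 0.666²) = 1.3406
K = (γ − 1)m₀c² = (1.3406 − 1) × 493.7 MeV = 0.34057 × 493.7 MeV = 168 MeV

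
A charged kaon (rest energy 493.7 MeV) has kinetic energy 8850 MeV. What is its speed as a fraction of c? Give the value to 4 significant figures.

γ = 1 + K/(m₀c²) = 1 + 8850/493.7 = 18.9259
β = √(1 − 1/γ²) = 0.9986

β ≈ 0.9986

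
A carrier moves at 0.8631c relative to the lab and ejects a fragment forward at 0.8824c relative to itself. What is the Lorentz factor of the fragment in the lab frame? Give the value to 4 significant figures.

γ ≈ 7.414

u_lab = (0.8824 + 0.8631)/(1 + 0.8824×0.8631) = 1.7455/1.761599 = 0.9908609
γ = 1/√(1 − 0.9908609²) = 7.414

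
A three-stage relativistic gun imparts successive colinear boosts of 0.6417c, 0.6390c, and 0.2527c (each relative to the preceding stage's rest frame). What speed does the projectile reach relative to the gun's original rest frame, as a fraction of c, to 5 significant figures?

Compose boost 2: (0.6390 + 0.6417)/(1 + 0.6390×0.6417) = 1.2807/1.410046 = 0.9082680
Compose boost 3: (0.2527 + 0.9082680)/(1 + 0.2527×0.9082680) = 1.160968/1.229519 = 0.94425

u ≈ 0.94425c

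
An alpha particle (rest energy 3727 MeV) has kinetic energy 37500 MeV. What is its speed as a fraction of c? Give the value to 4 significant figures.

γ = 1 + K/(m₀c²) = 1 + 37500/3727 = 11.0617
β = √(1 − 1/γ²) = 0.9959

β ≈ 0.9959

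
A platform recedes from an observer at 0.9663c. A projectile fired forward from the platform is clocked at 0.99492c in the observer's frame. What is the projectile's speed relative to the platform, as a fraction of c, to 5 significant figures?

Inverse velocity addition: u' = (u − v)/(1 − uv/c²)
= (0.99492 − 0.9663)/(1 − 0.99492×0.9663) = 0.028620/0.03860880 = 0.74128

u' ≈ 0.74128c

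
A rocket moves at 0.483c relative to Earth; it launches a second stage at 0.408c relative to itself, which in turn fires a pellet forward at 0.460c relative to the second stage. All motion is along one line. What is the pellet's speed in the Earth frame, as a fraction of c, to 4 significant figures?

u ≈ 0.8971c

Compose boost 2: (0.408 + 0.483)/(1 + 0.408×0.483) = 0.8910/1.19706 = 0.744321
Compose boost 3: (0.460 + 0.744321)/(1 + 0.460×0.744321) = 1.20432/1.34239 = 0.8971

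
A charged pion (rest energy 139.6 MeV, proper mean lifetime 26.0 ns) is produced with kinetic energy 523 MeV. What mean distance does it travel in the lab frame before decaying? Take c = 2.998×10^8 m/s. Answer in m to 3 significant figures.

d ≈ 36.2 m

γ = 1 + K/(m₀c²) = 1 + 523/139.6 = 4.7464
β = √(1 − 1/γ²) = 0.97755
Dilated lifetime: γτ₀ = 4.7464 × 26.0 ns = 123.41 ns
d = βc·γτ₀ = 0.97755 × (2.998×10^8 m/s) × 1.2341×10^-7 s = 36.2 m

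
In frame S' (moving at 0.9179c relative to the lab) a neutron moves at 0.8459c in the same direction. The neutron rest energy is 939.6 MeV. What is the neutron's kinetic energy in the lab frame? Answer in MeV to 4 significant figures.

K ≈ 6947 MeV

u_lab = (0.8459 + 0.9179)/(1 + 0.8459×0.9179) = 0.9928782
γ = 1/√(1 − 0.9928782²) = 8.39389
K = (γ − 1)m₀c² = (8.39389 − 1) × 939.6 = 7.39389 × 939.6 = 6947 MeV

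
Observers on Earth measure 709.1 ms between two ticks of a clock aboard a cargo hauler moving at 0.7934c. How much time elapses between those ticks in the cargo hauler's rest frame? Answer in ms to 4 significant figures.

τ₀ ≈ 431.6 ms

γ = 1/√(1 − 0.7934²) = 1.64284
Proper time: τ₀ = Δt/γ = 709.1/1.64284 = 431.6 ms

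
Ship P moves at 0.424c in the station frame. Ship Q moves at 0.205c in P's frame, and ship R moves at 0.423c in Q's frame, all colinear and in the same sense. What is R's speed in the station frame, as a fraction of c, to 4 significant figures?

u ≈ 0.8047c

Compose boost 2: (0.205 + 0.424)/(1 + 0.205×0.424) = 0.6290/1.08692 = 0.578699
Compose boost 3: (0.423 + 0.578699)/(1 + 0.423×0.578699) = 1.00170/1.24479 = 0.8047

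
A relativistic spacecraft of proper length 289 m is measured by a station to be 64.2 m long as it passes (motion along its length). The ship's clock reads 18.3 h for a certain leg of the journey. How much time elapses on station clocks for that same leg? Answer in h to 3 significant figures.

Length contraction ⇒ γ = L₀/L = 289/64.2 = 4.5016
Time dilation: Δt = γτ₀ = 4.5016 × 18.3 h = 82.4 h

Δt ≈ 82.4 h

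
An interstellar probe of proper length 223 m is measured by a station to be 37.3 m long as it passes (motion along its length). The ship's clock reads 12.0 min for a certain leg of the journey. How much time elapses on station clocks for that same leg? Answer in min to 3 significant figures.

Length contraction ⇒ γ = L₀/L = 223/37.3 = 5.9786
Time dilation: Δt = γτ₀ = 5.9786 × 12.0 min = 71.7 min

Δt ≈ 71.7 min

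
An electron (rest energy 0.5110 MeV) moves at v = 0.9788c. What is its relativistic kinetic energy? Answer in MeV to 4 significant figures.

K ≈ 1.984 MeV

γ = 1/√(1 − 0.9788²) = 4.88237
K = (γ − 1)m₀c² = (4.88237 − 1) × 0.5110 MeV = 3.88237 × 0.5110 MeV = 1.984 MeV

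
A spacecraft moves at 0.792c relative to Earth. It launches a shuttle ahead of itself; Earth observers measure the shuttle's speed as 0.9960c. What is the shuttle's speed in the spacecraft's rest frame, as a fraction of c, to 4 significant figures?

u' ≈ 0.9661c

Inverse velocity addition: u' = (u − v)/(1 − uv/c²)
= (0.9960 − 0.792)/(1 − 0.9960×0.792) = 0.2040/0.211168 = 0.9661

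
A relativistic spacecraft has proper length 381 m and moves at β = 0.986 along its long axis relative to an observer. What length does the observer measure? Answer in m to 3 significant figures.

γ = 1/√(1 − 0.986²) = 5.9972
Length contraction: L = L₀/γ = 381/5.9972 = 63.5 m

L ≈ 63.5 m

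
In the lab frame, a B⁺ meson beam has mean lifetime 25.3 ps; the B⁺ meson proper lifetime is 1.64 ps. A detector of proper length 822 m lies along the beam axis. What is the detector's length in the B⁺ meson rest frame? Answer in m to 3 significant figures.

L ≈ 53.3 m

Time dilation ⇒ γ = Δt/τ₀ = 25.3/1.64 = 15.427
Length contraction: L = L₀/γ = 822/15.427 = 53.3 m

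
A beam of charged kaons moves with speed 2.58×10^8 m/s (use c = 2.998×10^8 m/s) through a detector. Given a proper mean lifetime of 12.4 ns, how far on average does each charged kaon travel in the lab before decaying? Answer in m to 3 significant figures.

β = v/c = 2.58×10^8 / 2.998×10^8 = 0.86057
γ = 1/√(1 − 0.86057²) = 1.9634
Dilated lifetime: Δt = γτ₀ = 1.9634 × 12.4 ns = 24.346 ns
d = vΔt = 0.86057c × 24.346 ns = 2.5800×10^8 m/s × 2.4346×10^-8 s = 6.28 m

d ≈ 6.28 m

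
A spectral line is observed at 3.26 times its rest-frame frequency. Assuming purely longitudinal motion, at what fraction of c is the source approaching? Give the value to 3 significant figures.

β ≈ 0.828

f_obs/f_src = √((1+β)/(1−β)) = 3.26  ⇒  (1+β)/(1−β) = 10.628
β = |1 − D²|/(1 + D²) = |1 − 10.628|/(1 + 10.628) = 0.828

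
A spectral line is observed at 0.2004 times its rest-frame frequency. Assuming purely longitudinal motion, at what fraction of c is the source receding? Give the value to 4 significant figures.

β ≈ 0.9228

f_obs/f_src = √((1−β)/(1+β)) = 0.2004  ⇒  (1−β)/(1+β) = 0.0401602
β = |1 − D²|/(1 + D²) = |1 − 0.0401602|/(1 + 0.0401602) = 0.9228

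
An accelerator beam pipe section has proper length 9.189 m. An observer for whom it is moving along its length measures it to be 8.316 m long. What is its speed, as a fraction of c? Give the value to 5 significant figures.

β ≈ 0.42542

γ = L₀/L = 9.189/8.316 = 1.104978
β = √(1 − 1/γ²) = 0.42542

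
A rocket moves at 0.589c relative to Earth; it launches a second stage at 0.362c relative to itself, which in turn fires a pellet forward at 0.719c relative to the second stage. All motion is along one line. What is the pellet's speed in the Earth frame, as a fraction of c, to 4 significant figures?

u ≈ 0.9612c

Compose boost 2: (0.362 + 0.589)/(1 + 0.362×0.589) = 0.9510/1.21322 = 0.783866
Compose boost 3: (0.719 + 0.783866)/(1 + 0.719×0.783866) = 1.50287/1.56360 = 0.9612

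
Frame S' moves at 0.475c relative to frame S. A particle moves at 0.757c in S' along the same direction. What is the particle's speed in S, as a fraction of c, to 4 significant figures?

u ≈ 0.9062c

Relativistic velocity addition: u = (u' + v)/(1 + u'v/c²)
= (0.757 + 0.475)/(1 + 0.757×0.475) = 1.232/1.35957 = 0.9062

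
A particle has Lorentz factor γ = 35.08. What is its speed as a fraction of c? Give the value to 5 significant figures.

β = √(1 − 1/γ²) = √(1 − 1/35.08²) = √(0.9991874) = 0.99959

β ≈ 0.99959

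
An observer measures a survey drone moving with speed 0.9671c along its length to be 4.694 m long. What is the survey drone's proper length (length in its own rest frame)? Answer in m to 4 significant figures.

L₀ ≈ 18.45 m

γ = 1/√(1 − 0.9671²) = 3.93087
L₀ = γL = 3.93087 × 4.694 = 18.45 m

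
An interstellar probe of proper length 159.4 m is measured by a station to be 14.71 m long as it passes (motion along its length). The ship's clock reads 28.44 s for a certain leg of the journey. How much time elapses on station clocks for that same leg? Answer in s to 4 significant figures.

Length contraction ⇒ γ = L₀/L = 159.4/14.71 = 10.8362
Time dilation: Δt = γτ₀ = 10.8362 × 28.44 s = 308.2 s

Δt ≈ 308.2 s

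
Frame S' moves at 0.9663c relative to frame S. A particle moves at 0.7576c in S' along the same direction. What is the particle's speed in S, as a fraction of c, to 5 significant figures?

u ≈ 0.99528c

Relativistic velocity addition: u = (u' + v)/(1 + u'v/c²)
= (0.7576 + 0.9663)/(1 + 0.7576×0.9663) = 1.7239/1.732069 = 0.99528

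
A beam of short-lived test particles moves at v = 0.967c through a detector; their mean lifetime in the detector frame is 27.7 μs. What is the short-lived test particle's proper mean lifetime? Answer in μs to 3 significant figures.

γ = 1/√(1 − 0.967²) = 3.9250
Proper time: τ₀ = Δt/γ = 27.7/3.9250 = 7.06 μs

τ₀ ≈ 7.06 μs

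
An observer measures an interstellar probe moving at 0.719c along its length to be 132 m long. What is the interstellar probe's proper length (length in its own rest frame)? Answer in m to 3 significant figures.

L₀ ≈ 190 m

γ = 1/√(1 − 0.719²) = 1.4388
L₀ = γL = 1.4388 × 132 = 190 m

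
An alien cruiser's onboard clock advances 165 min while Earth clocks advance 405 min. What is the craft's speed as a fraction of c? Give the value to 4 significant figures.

β ≈ 0.9132

γ = Δt/τ₀ = 405/165 = 2.45455
β = √(1 − 1/γ²) = √(1 − 1/2.45455²) = 0.9132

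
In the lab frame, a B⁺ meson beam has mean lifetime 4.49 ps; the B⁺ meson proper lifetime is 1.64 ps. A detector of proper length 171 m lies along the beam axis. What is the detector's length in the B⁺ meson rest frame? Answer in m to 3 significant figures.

Time dilation ⇒ γ = Δt/τ₀ = 4.49/1.64 = 2.7378
Length contraction: L = L₀/γ = 171/2.7378 = 62.5 m

L ≈ 62.5 m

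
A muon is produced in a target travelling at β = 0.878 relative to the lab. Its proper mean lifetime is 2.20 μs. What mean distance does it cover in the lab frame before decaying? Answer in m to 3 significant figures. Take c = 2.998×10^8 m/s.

γ = 1/√(1 − 0.878²) = 2.0892
Dilated lifetime: Δt = γτ₀ = 2.0892 × 2.20 μs = 4.5962 μs
d = vΔt = 0.878c × 4.5962 μs = 2.6322×10^8 m/s × 4.5962×10^-6 s = 1210 m

d ≈ 1210 m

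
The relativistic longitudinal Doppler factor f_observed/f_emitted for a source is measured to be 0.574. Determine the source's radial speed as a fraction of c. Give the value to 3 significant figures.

β ≈ 0.504

f_obs/f_src = √((1−β)/(1+β)) = 0.574  ⇒  (1−β)/(1+β) = 0.32948
β = |1 − D²|/(1 + D²) = |1 − 0.32948|/(1 + 0.32948) = 0.504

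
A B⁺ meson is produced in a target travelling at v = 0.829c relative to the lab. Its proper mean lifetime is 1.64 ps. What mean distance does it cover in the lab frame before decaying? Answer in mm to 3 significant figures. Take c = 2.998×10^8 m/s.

d ≈ 0.729 mm

γ = 1/√(1 − 0.829²) = 1.7881
Dilated lifetime: Δt = γτ₀ = 1.7881 × 1.64 ps = 2.9325 ps
d = vΔt = 0.829c × 2.9325 ps = 2.4853×10^8 m/s × 2.9325×10^-12 s = 0.729 mm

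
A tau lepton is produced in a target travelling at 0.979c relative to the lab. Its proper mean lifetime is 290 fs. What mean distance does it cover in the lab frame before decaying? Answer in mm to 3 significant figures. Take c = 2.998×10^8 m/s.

γ = 1/√(1 − 0.979²) = 4.9053
Dilated lifetime: Δt = γτ₀ = 4.9053 × 290 fs = 1422.5 fs
d = vΔt = 0.979c × 1422.5 fs = 2.9350×10^8 m/s × 1.4225×10^-12 s = 0.418 mm

d ≈ 0.418 mm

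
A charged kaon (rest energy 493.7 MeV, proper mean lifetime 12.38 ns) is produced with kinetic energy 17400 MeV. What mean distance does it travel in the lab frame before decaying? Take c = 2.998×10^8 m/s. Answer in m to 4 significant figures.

γ = 1 + K/(m₀c²) = 1 + 17400/493.7 = 36.2441
β = √(1 − 1/γ²) = 0.999619
Dilated lifetime: γτ₀ = 36.2441 × 12.38 ns = 448.702 ns
d = βc·γτ₀ = 0.999619 × (2.998×10^8 m/s) × 4.48702×10^-7 s = 134.5 m

d ≈ 134.5 m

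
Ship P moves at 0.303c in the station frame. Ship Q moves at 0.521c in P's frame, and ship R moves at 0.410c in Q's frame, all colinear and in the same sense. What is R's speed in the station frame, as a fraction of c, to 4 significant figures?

Compose boost 2: (0.521 + 0.303)/(1 + 0.521×0.303) = 0.8240/1.15786 = 0.711656
Compose boost 3: (0.410 + 0.711656)/(1 + 0.410×0.711656) = 1.12166/1.29178 = 0.8683

u ≈ 0.8683c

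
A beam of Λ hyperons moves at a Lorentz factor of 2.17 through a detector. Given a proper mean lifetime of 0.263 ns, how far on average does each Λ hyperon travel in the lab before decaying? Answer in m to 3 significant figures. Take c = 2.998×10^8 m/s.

β = √(1 − 1/γ²) = √(1 − 1/2.17²) = 0.88749
Dilated lifetime: Δt = γτ₀ = 2.17 × 0.263 ns = 0.57071 ns
d = vΔt = 0.88749c × 0.57071 ns = 2.6607×10^8 m/s × 5.7071×10^-10 s = 0.152 m

d ≈ 0.152 m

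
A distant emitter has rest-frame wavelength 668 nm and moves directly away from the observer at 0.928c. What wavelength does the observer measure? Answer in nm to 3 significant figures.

Relativistic Doppler: λ_obs = λ_src √((1+β)/(1−β))
= 668 × √(1.9280/0.072000) = 668 × 5.1747 = 3460 nm

λ_obs ≈ 3460 nm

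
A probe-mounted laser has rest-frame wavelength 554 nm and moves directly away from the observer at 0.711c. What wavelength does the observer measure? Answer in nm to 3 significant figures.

Relativistic Doppler: λ_obs = λ_src √((1+β)/(1−β))
= 554 × √(1.7110/0.28900) = 554 × 2.4332 = 1350 nm

λ_obs ≈ 1350 nm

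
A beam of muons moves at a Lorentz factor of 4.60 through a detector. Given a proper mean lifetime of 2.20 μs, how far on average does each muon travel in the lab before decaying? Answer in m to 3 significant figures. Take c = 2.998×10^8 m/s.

β = √(1 − 1/γ²) = √(1 − 1/4.60²) = 0.97608
Dilated lifetime: Δt = γτ₀ = 4.60 × 2.20 μs = 10.120 μs
d = vΔt = 0.97608c × 10.120 μs = 2.9263×10^8 m/s × 1.0120×10^-5 s = 2960 m

d ≈ 2960 m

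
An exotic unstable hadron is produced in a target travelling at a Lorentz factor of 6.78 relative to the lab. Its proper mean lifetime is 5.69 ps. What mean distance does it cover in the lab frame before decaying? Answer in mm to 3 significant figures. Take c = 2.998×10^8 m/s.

β = √(1 − 1/γ²) = √(1 − 1/6.78²) = 0.98906
Dilated lifetime: Δt = γτ₀ = 6.78 × 5.69 ps = 38.578 ps
d = vΔt = 0.98906c × 38.578 ps = 2.9652×10^8 m/s × 3.8578×10^-11 s = 11.4 mm

d ≈ 11.4 mm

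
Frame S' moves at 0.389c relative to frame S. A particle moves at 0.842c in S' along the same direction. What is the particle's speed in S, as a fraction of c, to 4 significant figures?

u ≈ 0.9273c

Relativistic velocity addition: u = (u' + v)/(1 + u'v/c²)
= (0.842 + 0.389)/(1 + 0.842×0.389) = 1.231/1.32754 = 0.9273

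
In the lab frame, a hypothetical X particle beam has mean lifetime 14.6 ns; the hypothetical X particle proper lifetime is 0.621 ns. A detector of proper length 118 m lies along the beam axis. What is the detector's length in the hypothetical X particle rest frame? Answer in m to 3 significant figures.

L ≈ 5.02 m

Time dilation ⇒ γ = Δt/τ₀ = 14.6/0.621 = 23.510
Length contraction: L = L₀/γ = 118/23.510 = 5.02 m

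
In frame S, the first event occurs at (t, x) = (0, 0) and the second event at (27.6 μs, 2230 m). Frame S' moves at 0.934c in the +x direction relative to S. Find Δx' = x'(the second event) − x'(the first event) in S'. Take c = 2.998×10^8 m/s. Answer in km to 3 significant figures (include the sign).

γ = 1/√(1 − 0.934²) = 2.7990
Δx' = γ(Δx − vΔt) = 2.7990 × (2230 m − 0.934×(2.998×10^8 m/s)×27.6×10^-6 s)
= 2.7990 × (-5498.4 m) = -15.4 km

Δx' ≈ -15.4 km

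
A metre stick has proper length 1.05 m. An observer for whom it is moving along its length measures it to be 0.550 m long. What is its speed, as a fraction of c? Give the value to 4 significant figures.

β ≈ 0.8518

γ = L₀/L = 1.05/0.550 = 1.90909
β = √(1 − 1/γ²) = 0.8518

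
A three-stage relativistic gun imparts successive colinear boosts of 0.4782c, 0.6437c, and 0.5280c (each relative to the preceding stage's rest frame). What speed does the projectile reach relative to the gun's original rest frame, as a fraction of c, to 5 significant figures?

u ≈ 0.95382c

Compose boost 2: (0.6437 + 0.4782)/(1 + 0.6437×0.4782) = 1.1219/1.307817 = 0.8578415
Compose boost 3: (0.5280 + 0.8578415)/(1 + 0.5280×0.8578415) = 1.385842/1.452940 = 0.95382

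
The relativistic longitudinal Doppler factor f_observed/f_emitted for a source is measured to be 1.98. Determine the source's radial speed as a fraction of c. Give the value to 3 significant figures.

f_obs/f_src = √((1+β)/(1−β)) = 1.98  ⇒  (1+β)/(1−β) = 3.9204
β = |1 − D²|/(1 + D²) = |1 − 3.9204|/(1 + 3.9204) = 0.594

β ≈ 0.594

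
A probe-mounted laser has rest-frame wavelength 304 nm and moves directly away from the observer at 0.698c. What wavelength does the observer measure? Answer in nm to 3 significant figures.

Relativistic Doppler: λ_obs = λ_src √((1+β)/(1−β))
= 304 × √(1.6980/0.30200) = 304 × 2.3712 = 721 nm

λ_obs ≈ 721 nm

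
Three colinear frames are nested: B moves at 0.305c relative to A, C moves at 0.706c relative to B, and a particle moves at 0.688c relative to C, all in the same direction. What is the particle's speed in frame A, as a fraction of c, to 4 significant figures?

u ≈ 0.9666c

Compose boost 2: (0.706 + 0.305)/(1 + 0.706×0.305) = 1.011/1.21533 = 0.831873
Compose boost 3: (0.688 + 0.831873)/(1 + 0.688×0.831873) = 1.51987/1.57233 = 0.9666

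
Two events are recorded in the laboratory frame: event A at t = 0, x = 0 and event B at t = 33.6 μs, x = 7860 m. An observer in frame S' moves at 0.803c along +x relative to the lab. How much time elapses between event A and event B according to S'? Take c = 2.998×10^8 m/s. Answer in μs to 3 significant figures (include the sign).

Δt' ≈ 21.1 μs

γ = 1/√(1 − 0.803²) = 1.6779
Δt' = γ(Δt − vΔx/c²) = 1.6779 × (33.6 μs − 0.803×7860 m / (2.998×10^8 m/s))
= 1.6779 × (12.547 μs) = 21.1 μs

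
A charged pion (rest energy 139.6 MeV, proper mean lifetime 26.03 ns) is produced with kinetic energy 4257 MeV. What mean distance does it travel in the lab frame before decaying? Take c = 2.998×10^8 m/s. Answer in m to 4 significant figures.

γ = 1 + K/(m₀c²) = 1 + 4257/139.6 = 31.4943
β = √(1 − 1/γ²) = 0.999496
Dilated lifetime: γτ₀ = 31.4943 × 26.03 ns = 819.796 ns
d = βc·γτ₀ = 0.999496 × (2.998×10^8 m/s) × 8.19796×10^-7 s = 245.7 m

d ≈ 245.7 m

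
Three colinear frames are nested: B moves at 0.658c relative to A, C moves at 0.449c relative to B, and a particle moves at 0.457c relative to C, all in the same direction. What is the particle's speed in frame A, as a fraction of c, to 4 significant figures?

Compose boost 2: (0.449 + 0.658)/(1 + 0.449×0.658) = 1.107/1.29544 = 0.854535
Compose boost 3: (0.457 + 0.854535)/(1 + 0.457×0.854535) = 1.31153/1.39052 = 0.9432

u ≈ 0.9432c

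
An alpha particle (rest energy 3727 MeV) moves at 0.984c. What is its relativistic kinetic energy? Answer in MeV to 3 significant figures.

K ≈ 17200 MeV

γ = 1/√(1 − 0.984²) = 5.6127
K = (γ − 1)m₀c² = (5.6127 − 1) × 3727 MeV = 4.6127 × 3727 MeV = 17200 MeV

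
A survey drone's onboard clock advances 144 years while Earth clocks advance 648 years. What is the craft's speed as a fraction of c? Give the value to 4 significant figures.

β ≈ 0.9750

γ = Δt/τ₀ = 648/144 = 4.50000
β = √(1 − 1/γ²) = √(1 − 1/4.50000²) = 0.9750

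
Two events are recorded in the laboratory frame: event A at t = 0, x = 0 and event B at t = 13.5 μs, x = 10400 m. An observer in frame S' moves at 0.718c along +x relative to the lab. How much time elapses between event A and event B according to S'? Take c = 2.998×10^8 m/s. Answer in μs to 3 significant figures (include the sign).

γ = 1/√(1 − 0.718²) = 1.4367
Δt' = γ(Δt − vΔx/c²) = 1.4367 × (13.5 μs − 0.718×10400 m / (2.998×10^8 m/s))
= 1.4367 × (-11.407 μs) = -16.4 μs

Δt' ≈ -16.4 μs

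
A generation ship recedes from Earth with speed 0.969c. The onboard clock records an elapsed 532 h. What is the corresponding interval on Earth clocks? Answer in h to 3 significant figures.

γ = 1/√(1 − 0.969²) = 4.0476
Time dilation: Δt = γτ₀ = 4.0476 × 532 h = 2150 h

Δt ≈ 2150 h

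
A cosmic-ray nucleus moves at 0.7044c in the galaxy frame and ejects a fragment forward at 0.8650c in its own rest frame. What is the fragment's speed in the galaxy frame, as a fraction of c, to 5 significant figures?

Compose boost 2: (0.8650 + 0.7044)/(1 + 0.8650×0.7044) = 1.5694/1.609306 = 0.97520

u ≈ 0.97520c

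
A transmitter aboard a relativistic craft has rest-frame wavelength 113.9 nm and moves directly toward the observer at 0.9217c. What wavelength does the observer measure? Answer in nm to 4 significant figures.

Relativistic Doppler: λ_obs = λ_src √((1−β)/(1+β))
= 113.9 × √(0.0783000/1.92170) = 113.9 × 0.201854 = 22.99 nm

λ_obs ≈ 22.99 nm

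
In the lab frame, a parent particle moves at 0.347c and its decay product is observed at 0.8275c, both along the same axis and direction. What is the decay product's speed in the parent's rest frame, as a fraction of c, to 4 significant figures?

Inverse velocity addition: u' = (u − v)/(1 − uv/c²)
= (0.8275 − 0.347)/(1 − 0.8275×0.347) = 0.4805/0.712858 = 0.6740

u' ≈ 0.6740c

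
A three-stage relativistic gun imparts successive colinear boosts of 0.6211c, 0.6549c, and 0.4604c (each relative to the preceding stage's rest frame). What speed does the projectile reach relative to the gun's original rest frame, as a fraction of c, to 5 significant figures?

u ≈ 0.96462c

Compose boost 2: (0.6549 + 0.6211)/(1 + 0.6549×0.6211) = 1.2760/1.406758 = 0.9070499
Compose boost 3: (0.4604 + 0.9070499)/(1 + 0.4604×0.9070499) = 1.367450/1.417606 = 0.96462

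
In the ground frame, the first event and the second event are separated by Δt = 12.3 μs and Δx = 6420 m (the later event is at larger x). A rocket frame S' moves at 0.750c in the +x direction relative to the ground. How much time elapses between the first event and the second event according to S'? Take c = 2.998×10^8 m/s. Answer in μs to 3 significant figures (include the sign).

Δt' ≈ -5.69 μs

γ = 1/√(1 − 0.750²) = 1.5119
Δt' = γ(Δt − vΔx/c²) = 1.5119 × (12.3 μs − 0.750×6420 m / (2.998×10^8 m/s))
= 1.5119 × (-3.7607 μs) = -5.69 μs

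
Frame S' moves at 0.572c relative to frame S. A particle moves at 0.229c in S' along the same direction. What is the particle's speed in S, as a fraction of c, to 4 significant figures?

u ≈ 0.7082c

Relativistic velocity addition: u = (u' + v)/(1 + u'v/c²)
= (0.229 + 0.572)/(1 + 0.229×0.572) = 0.8010/1.13099 = 0.7082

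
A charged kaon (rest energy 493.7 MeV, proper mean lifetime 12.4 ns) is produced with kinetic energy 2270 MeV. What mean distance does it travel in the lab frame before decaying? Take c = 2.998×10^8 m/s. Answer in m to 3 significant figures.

γ = 1 + K/(m₀c²) = 1 + 2270/493.7 = 5.5979
β = √(1 − 1/γ²) = 0.98391
Dilated lifetime: γτ₀ = 5.5979 × 12.4 ns = 69.414 ns
d = βc·γτ₀ = 0.98391 × (2.998×10^8 m/s) × 6.9414×10^-8 s = 20.5 m

d ≈ 20.5 m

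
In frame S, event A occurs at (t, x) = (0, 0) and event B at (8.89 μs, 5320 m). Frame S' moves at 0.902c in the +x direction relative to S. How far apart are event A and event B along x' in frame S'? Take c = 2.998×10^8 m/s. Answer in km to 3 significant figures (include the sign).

γ = 1/√(1 − 0.902²) = 2.3162
Δx' = γ(Δx − vΔt) = 2.3162 × (5320 m − 0.902×(2.998×10^8 m/s)×8.89×10^-6 s)
= 2.3162 × (2916.0 m) = 6.75 km

Δx' ≈ 6.75 km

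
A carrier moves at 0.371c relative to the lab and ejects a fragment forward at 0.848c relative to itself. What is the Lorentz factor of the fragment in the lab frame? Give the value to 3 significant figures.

u_lab = (0.848 + 0.371)/(1 + 0.848×0.371) = 1.219/1.31461 = 0.927273
γ = 1/√(1 − 0.927273²) = 2.67

γ ≈ 2.67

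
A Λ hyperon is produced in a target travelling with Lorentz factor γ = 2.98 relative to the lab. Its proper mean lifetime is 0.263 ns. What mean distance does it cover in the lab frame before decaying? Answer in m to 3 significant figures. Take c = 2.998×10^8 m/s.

d ≈ 0.221 m

β = √(1 − 1/γ²) = √(1 − 1/2.98²) = 0.94202
Dilated lifetime: Δt = γτ₀ = 2.98 × 0.263 ns = 0.78374 ns
d = vΔt = 0.94202c × 0.78374 ns = 2.8242×10^8 m/s × 7.8374×10^-10 s = 0.221 m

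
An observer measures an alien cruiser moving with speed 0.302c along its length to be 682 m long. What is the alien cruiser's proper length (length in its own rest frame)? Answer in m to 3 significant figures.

γ = 1/√(1 − 0.302²) = 1.0490
L₀ = γL = 1.0490 × 682 = 715 m

L₀ ≈ 715 m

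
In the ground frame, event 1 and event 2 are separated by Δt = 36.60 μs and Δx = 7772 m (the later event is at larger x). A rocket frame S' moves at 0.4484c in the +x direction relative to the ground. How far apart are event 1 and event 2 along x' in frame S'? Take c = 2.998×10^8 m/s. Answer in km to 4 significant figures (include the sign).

γ = 1/√(1 − 0.4484²) = 1.11878
Δx' = γ(Δx − vΔt) = 1.11878 × (7772 m − 0.4484×(2.998×10^8 m/s)×36.60×10^-6 s)
= 1.11878 × (2851.85 m) = 3.191 km

Δx' ≈ 3.191 km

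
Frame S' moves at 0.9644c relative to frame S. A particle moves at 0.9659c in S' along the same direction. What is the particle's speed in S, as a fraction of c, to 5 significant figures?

Relativistic velocity addition: u = (u' + v)/(1 + u'v/c²)
= (0.9659 + 0.9644)/(1 + 0.9659×0.9644) = 1.9303/1.931514 = 0.99937

u ≈ 0.99937c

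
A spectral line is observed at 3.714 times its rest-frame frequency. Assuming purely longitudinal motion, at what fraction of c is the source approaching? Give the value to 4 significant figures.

β ≈ 0.8648

f_obs/f_src = √((1+β)/(1−β)) = 3.714  ⇒  (1+β)/(1−β) = 13.7938
β = |1 − D²|/(1 + D²) = |1 − 13.7938|/(1 + 13.7938) = 0.8648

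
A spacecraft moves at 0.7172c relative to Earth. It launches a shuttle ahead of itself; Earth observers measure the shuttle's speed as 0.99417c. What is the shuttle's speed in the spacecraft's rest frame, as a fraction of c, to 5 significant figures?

u' ≈ 0.96512c

Inverse velocity addition: u' = (u − v)/(1 − uv/c²)
= (0.99417 − 0.7172)/(1 − 0.99417×0.7172) = 0.27697/0.2869813 = 0.96512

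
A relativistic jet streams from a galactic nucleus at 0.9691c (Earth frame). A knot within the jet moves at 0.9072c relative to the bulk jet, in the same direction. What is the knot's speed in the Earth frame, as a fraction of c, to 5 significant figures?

Relativistic velocity addition: u = (u' + v)/(1 + u'v/c²)
= (0.9072 + 0.9691)/(1 + 0.9072×0.9691) = 1.8763/1.879168 = 0.99847

u ≈ 0.99847c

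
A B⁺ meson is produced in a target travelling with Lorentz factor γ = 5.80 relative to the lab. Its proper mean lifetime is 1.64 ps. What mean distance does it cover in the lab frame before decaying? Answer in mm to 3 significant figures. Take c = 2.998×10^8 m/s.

β = √(1 − 1/γ²) = √(1 − 1/5.80²) = 0.98502
Dilated lifetime: Δt = γτ₀ = 5.80 × 1.64 ps = 9.5120 ps
d = vΔt = 0.98502c × 9.5120 ps = 2.9531×10^8 m/s × 9.5120×10^-12 s = 2.81 mm

d ≈ 2.81 mm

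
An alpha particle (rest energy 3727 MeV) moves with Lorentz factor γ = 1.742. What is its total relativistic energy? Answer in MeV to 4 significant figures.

γ = 1.742 (given)
E = γm₀c² = 1.742 × 3727 MeV = 6492 MeV

E ≈ 6492 MeV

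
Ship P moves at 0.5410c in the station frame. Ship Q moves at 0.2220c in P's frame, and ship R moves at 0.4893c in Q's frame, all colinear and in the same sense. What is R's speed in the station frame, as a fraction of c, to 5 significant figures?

u ≈ 0.87788c

Compose boost 2: (0.2220 + 0.5410)/(1 + 0.2220×0.5410) = 0.76300/1.120102 = 0.6811880
Compose boost 3: (0.4893 + 0.6811880)/(1 + 0.4893×0.6811880) = 1.170488/1.333305 = 0.87788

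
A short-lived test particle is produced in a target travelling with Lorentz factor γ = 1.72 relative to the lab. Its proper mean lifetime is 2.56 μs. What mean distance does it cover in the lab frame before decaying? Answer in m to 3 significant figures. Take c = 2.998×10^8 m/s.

d ≈ 1070 m

β = √(1 − 1/γ²) = √(1 − 1/1.72²) = 0.81362
Dilated lifetime: Δt = γτ₀ = 1.72 × 2.56 μs = 4.4032 μs
d = vΔt = 0.81362c × 4.4032 μs = 2.4392×10^8 m/s × 4.4032×10^-6 s = 1070 m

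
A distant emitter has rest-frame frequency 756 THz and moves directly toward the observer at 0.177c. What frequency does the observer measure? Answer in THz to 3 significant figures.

Relativistic Doppler: f_obs = f_src √((1+β)/(1−β))
= 756 × √(1.1770/0.82300) = 756 × 1.1959 = 904 THz

f_obs ≈ 904 THz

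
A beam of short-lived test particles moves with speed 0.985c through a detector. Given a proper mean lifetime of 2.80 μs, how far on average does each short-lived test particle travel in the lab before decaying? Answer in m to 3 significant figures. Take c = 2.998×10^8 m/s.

γ = 1/√(1 − 0.985²) = 5.7953
Dilated lifetime: Δt = γτ₀ = 5.7953 × 2.80 μs = 16.227 μs
d = vΔt = 0.985c × 16.227 μs = 2.9530×10^8 m/s × 1.6227×10^-5 s = 4790 m

d ≈ 4790 m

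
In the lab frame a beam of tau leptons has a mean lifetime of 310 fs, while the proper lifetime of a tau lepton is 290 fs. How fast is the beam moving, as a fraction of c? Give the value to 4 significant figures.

β ≈ 0.3534

γ = Δt/τ₀ = 310/290 = 1.06897
β = √(1 − 1/γ²) = √(1 − 1/1.06897²) = 0.3534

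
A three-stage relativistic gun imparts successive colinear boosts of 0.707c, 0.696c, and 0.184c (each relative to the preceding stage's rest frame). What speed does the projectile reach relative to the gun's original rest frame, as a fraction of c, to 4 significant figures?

Compose boost 2: (0.696 + 0.707)/(1 + 0.696×0.707) = 1.403/1.49207 = 0.940303
Compose boost 3: (0.184 + 0.940303)/(1 + 0.184×0.940303) = 1.12430/1.17302 = 0.9585

u ≈ 0.9585c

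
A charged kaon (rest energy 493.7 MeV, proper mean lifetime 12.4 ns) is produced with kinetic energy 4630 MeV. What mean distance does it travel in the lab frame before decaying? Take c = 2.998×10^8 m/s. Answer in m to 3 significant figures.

γ = 1 + K/(m₀c²) = 1 + 4630/493.7 = 10.378
β = √(1 − 1/γ²) = 0.99535
Dilated lifetime: γτ₀ = 10.378 × 12.4 ns = 128.69 ns
d = βc·γτ₀ = 0.99535 × (2.998×10^8 m/s) × 1.2869×10^-7 s = 38.4 m

d ≈ 38.4 m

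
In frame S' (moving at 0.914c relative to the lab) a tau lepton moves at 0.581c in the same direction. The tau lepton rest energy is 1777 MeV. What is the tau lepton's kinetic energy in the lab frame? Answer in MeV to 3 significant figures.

u_lab = (0.581 + 0.914)/(1 + 0.581×0.914) = 0.976464
γ = 1/√(1 − 0.976464²) = 4.6365
K = (γ − 1)m₀c² = (4.6365 − 1) × 1777 = 3.6365 × 1777 = 6460 MeV

K ≈ 6460 MeV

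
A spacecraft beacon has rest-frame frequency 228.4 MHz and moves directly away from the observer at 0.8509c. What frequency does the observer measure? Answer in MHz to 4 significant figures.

f_obs ≈ 64.83 MHz

Relativistic Doppler: f_obs = f_src √((1−β)/(1+β))
= 228.4 × √(0.149100/1.85090) = 228.4 × 0.283823 = 64.83 MHz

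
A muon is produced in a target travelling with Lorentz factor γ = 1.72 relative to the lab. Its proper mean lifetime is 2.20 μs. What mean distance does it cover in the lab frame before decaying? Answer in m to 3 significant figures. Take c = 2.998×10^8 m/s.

d ≈ 923 m

β = √(1 − 1/γ²) = √(1 − 1/1.72²) = 0.81362
Dilated lifetime: Δt = γτ₀ = 1.72 × 2.20 μs = 3.7840 μs
d = vΔt = 0.81362c × 3.7840 μs = 2.4392×10^8 m/s × 3.7840×10^-6 s = 923 m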